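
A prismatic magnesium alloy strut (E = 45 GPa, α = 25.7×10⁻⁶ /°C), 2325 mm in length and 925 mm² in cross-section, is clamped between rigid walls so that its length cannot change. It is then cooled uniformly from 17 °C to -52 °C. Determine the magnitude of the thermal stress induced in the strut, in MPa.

σ ≈ 79.8 MPa (tensile)

Because both ends are immovable the net strain is zero, and the suppressed thermal strain is αΔT = 25.7×10⁻⁶ × 69 = 1773.3×10⁻⁶.
The stress required to suppress this strain is σ = Eε = 45×10³ × 1773.3×10⁻⁶ = 79.8 MPa, tensile since the strut is trying to contract.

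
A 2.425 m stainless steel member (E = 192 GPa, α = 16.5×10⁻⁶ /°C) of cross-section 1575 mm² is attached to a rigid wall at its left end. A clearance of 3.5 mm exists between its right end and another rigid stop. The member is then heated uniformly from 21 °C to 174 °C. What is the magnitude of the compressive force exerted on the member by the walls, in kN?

P ≈ 327 kN

Free thermal elongation = αΔT L = 16.5×10⁻⁶ × 153 × 2425 = 6.122 mm.
This exceeds the 3.5 mm gap, so the wall pushes back. The portion of expansion that must be recovered elastically is δ_free − gap = 6.122 − 3.5 = 2.622 mm.
Compatibility: PL/(AE) = 2.622 mm, so σ = P/A = E × (2.622/2425) = 207.6 MPa.
Force on the wall = σA = 207.6 × 1575 mm² = 327 kN.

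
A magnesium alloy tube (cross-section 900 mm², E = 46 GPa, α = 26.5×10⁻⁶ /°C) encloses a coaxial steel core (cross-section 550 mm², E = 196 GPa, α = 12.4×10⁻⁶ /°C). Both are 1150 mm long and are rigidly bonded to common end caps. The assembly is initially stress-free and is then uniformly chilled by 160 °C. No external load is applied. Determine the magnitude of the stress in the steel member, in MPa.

The magnesium alloy has the larger α, so on cooling it would change length more than the steel if both were free. The rigid plates force a common final length, so the magnesium alloy is put into tension and the steel into compression, with equal and opposite forces P (no external load).
Compatibility of the two members (thermal + elastic change equal): (α₁ − α₂)ΔT = P·[1/(A₁E₁) + 1/(A₂E₂)].
|α₁ − α₂|·ΔT = 14.1×10⁻⁶ × 160 = 0.002256.
1/(A₁E₁) + 1/(A₂E₂) = 1/(900×46×10³) + 1/(550×196×10³) = 3.343×10⁻⁸ N⁻¹.
So P = 0.002256 / 3.343×10⁻⁸ = 67.48 kN.
σ_{steel} = P/A₂ = 67480/550 = 122.7 MPa, compressive.

σ ≈ 123 MPa (compressive)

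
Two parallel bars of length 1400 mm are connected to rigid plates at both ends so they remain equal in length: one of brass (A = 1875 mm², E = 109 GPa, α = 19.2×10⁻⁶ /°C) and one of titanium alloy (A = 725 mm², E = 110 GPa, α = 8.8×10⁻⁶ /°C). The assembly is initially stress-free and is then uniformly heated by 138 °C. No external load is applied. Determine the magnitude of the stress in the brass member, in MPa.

Both members must finish at the same length. With the larger α, the brass tends to over-expand; the plates restrain it, putting the brass in compression and the titanium alloy in tension. With no external load the two internal forces are equal and opposite, magnitude P.
Setting the final lengths equal and cancelling L: (α₁ − α₂)ΔT = P/(A₁E₁) + P/(A₂E₂).
|α₁ − α₂|·ΔT = 10.4×10⁻⁶ × 138 = 0.001435.
1/(A₁E₁) + 1/(A₂E₂) = 1/(1875×109×10³) + 1/(725×110×10³) = 1.743×10⁻⁸ N⁻¹.
P = 0.001435 / 1.743×10⁻⁸ = 82330 N = 82.33 kN.
σ_{brass} = P/A₁ = 82330/1875 = 43.91 MPa, compressive.

σ ≈ 43.9 MPa (compressive)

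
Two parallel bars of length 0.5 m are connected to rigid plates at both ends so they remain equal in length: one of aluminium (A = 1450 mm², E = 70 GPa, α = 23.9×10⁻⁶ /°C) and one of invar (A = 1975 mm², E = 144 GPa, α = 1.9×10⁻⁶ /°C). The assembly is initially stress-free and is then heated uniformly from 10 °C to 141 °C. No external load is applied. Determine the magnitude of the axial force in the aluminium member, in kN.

P ≈ 216 kN (compressive in the aluminium)

Equilibrium of a rigid end plate with no external load gives equal and opposite internal forces ±P in the two members. Since α_{aluminium} > α_{invar}, heating drives the aluminium into compression and the invar into tension.
Equating the net (thermal + elastic) strains gives |α₁ − α₂|·ΔT = P·[1/(A₁E₁) + 1/(A₂E₂)].
|α₁ − α₂|·ΔT = 22×10⁻⁶ × 131 = 0.002882.
1/(A₁E₁) + 1/(A₂E₂) = 1/(1450×70×10³) + 1/(1975×144×10³) = 1.337×10⁻⁸ N⁻¹.
P = 0.002882 / 1.337×10⁻⁸ = 215600 N = 215.6 kN.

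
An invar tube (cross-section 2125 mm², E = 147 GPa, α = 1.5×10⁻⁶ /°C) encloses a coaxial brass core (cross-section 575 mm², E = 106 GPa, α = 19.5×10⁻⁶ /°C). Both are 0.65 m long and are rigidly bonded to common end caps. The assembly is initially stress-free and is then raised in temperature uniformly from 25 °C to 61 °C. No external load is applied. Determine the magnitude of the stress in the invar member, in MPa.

Both members must finish at the same length. With the larger α, the brass tends to over-expand; the plates restrain it, putting the brass in compression and the invar in tension. With no external load the two internal forces are equal and opposite, magnitude P.
Equating the net (thermal + elastic) strains gives |α₁ − α₂|·ΔT = P·[1/(A₁E₁) + 1/(A₂E₂)].
|α₁ − α₂|·ΔT = 18×10⁻⁶ × 36 = 0.000648.
1/(A₁E₁) + 1/(A₂E₂) = 1/(2125×147×10³) + 1/(575×106×10³) = 1.961×10⁻⁸ N⁻¹.
So P = 0.000648 / 1.961×10⁻⁸ = 33.05 kN.
σ_{invar} = P/A₁ = 33050/2125 = 15.55 MPa, tensile.

σ ≈ 15.6 MPa (tensile)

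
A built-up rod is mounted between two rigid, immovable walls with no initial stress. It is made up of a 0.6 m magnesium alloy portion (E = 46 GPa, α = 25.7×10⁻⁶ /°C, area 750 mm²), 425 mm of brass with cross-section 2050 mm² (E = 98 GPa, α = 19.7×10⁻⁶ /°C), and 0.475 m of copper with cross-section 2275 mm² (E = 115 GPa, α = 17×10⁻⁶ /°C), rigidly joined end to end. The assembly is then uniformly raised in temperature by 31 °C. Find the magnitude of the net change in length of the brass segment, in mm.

With the walls removed the bar would change length by δ_free = Σ αᵢΔT Lᵢ = 25.7×10⁻⁶×31×600 + 19.7×10⁻⁶×31×425 + 17×10⁻⁶×31×475 = 0.9879 mm.
Since the ends are fixed, an axial force P builds up, equal in every segment, with P · Σ Lᵢ/(AᵢEᵢ) = δ_free.
Σ Lᵢ/(AᵢEᵢ) = 600/(750×46×10³) + 425/(2050×98×10³) + 475/(2275×115×10³) = 2.132×10⁻⁵ mm/N.
Hence P = δ_free / Σ(L/AE) = 0.9879/2.132×10⁻⁵ = 46.33 kN (compressive).
For the brass segment, free thermal change = 19.7×10⁻⁶×31×425 = 0.2595 mm and elastic change from P = 46330×425/(2050×98×10³) = 0.09801 mm; these oppose, so the net change is 0.162 mm (segment lengthens).

|ΔL| ≈ 0.162 mm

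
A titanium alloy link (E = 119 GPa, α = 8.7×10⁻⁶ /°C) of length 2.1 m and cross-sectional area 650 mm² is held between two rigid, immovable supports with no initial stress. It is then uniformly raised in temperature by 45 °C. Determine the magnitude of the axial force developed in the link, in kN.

Full restraint means ε = 0, so the stress is σ = EαΔT = 119×10³ × 8.7×10⁻⁶ × 45 = 46.59 MPa.
Axial force P = σA = 46.59 × 650 = 30280 N = 30.28 kN, compressive.

P ≈ 30.3 kN (compressive)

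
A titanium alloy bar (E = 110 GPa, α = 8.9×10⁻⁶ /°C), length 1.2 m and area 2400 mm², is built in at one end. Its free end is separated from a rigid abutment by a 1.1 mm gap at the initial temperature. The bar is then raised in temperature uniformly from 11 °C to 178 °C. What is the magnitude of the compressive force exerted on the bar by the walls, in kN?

Unrestrained expansion: δ_free = αΔT L = 8.9×10⁻⁶ × 167 × 1200 = 1.784 mm.
This exceeds the 1.1 mm gap, so the wall pushes back. The portion of expansion that must be recovered elastically is δ_free − gap = 1.784 − 1.1 = 0.6836 mm.
That suppressed elongation corresponds to σ = E·Δ/L = 110×10³ × 0.6836/1200 = 62.66 MPa.
P = σA = 62.66 × 2400 = 150.4 kN.

P ≈ 150 kN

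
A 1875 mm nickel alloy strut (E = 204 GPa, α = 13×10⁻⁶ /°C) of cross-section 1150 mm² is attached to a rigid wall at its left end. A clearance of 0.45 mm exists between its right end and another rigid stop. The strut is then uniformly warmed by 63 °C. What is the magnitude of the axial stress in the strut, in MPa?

σ ≈ 118 MPa (compressive)

Free thermal elongation = αΔT L = 13×10⁻⁶ × 63 × 1875 = 1.536 mm.
After closing the 0.45 mm clearance, 1.536 − 0.45 = 1.086 mm of expansion remains to be suppressed by the wall.
So σ = E(δ_free − g)/L = 204×10³ × 1.086/1875 = 118.1 MPa.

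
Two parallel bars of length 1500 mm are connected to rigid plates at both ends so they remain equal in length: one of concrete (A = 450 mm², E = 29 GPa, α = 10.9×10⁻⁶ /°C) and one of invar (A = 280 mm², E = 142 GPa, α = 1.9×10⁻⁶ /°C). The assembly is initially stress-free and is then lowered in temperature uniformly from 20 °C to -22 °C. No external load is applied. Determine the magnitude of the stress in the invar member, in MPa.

σ ≈ 13.3 MPa (compressive)

The concrete has the larger α, so on cooling it would change length more than the invar if both were free. The rigid plates force a common final length, so the concrete is put into tension and the invar into compression, with equal and opposite forces P (no external load).
Equating the net (thermal + elastic) strains gives |α₁ − α₂|·ΔT = P·[1/(A₁E₁) + 1/(A₂E₂)].
|α₁ − α₂|·ΔT = 9×10⁻⁶ × 42 = 0.000378.
1/(A₁E₁) + 1/(A₂E₂) = 1/(450×29×10³) + 1/(280×142×10³) = 1.018×10⁻⁷ N⁻¹.
So P = 0.000378 / 1.018×10⁻⁷ = 3.714 kN.
σ_{invar} = P/A₂ = 3714/280 = 13.26 MPa, compressive.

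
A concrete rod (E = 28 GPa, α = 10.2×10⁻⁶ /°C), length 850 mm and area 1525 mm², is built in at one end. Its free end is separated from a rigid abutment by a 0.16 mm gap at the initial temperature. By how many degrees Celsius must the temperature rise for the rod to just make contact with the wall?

ΔT ≈ 18.5 °C

Contact occurs when the free expansion equals the gap: αΔT L = 0.16 mm.
ΔT = 0.16 / (10.2×10⁻⁶ × 850) = 18.45 °C.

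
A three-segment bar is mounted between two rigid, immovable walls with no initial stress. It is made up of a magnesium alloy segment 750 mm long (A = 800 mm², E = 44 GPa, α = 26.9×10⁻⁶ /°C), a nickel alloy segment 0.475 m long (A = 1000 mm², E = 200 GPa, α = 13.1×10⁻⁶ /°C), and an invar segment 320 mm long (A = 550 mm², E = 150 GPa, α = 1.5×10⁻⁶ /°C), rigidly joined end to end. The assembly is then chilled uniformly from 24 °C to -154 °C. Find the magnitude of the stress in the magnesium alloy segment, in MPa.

If the supports were absent, the total length change would be Σ αᵢΔT Lᵢ = 26.9×10⁻⁶×178×750 + 13.1×10⁻⁶×178×475 + 1.5×10⁻⁶×178×320 = 4.784 mm.
Since the ends are fixed, an axial force P builds up, equal in every segment, with P · Σ Lᵢ/(AᵢEᵢ) = δ_free.
The series flexibility is Σ Lᵢ/(AᵢEᵢ) = 750/(800×44×10³) + 475/(1000×200×10³) + 320/(550×150×10³) = 2.756×10⁻⁵ mm/N.
So P = 4.784 / 2.756×10⁻⁵ = 173.6 kN, tensile.
σ_{magnesium alloy} = P / A = 173600 / 800 = 217 MPa.

σ ≈ 217 MPa (tensile)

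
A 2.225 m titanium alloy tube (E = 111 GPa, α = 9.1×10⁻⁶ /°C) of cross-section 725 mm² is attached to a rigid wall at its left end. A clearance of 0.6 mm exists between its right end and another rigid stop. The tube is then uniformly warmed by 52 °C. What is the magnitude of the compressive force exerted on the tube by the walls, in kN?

P ≈ 16.4 kN

Free thermal elongation = αΔT L = 9.1×10⁻⁶ × 52 × 2225 = 1.053 mm.
After closing the 0.6 mm clearance, 1.053 − 0.6 = 0.4529 mm of expansion remains to be suppressed by the wall.
Compatibility: PL/(AE) = 0.4529 mm, so σ = P/A = E × (0.4529/2225) = 22.59 MPa.
Force on the wall = σA = 22.59 × 725 mm² = 16.38 kN.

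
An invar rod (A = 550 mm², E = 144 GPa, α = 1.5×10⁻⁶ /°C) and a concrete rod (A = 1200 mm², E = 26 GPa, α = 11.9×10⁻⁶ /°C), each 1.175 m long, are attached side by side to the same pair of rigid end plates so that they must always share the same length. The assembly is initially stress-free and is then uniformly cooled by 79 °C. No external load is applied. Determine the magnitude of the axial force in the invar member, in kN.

P ≈ 18.4 kN (compressive in the invar)

Both members must finish at the same length. With the larger α, the concrete tends to over-contract; the plates restrain it, putting the concrete in tension and the invar in compression. With no external load the two internal forces are equal and opposite, magnitude P.
Equating the net (thermal + elastic) strains gives |α₁ − α₂|·ΔT = P·[1/(A₁E₁) + 1/(A₂E₂)].
|α₁ − α₂|·ΔT = 10.4×10⁻⁶ × 79 = 0.0008216.
1/(A₁E₁) + 1/(A₂E₂) = 1/(550×144×10³) + 1/(1200×26×10³) = 4.468×10⁻⁸ N⁻¹.
P = 0.0008216 / 4.468×10⁻⁸ = 18390 N = 18.39 kN.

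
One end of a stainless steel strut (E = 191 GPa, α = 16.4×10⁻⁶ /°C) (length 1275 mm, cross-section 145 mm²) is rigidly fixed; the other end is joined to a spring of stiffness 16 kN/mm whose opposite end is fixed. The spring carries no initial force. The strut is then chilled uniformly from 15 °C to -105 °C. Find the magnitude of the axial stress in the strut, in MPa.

If the spring were absent the strut would shorten by αΔT L = 16.4×10⁻⁶ × 120 × 1275 = 2.509 mm.
Let P be the tensile force in the spring. The strut extends elastically by PL/(AE) and the spring stretches by P/k; together these equal δ_free.
So P = δ_free / [L/(AE) + 1/k] = 2.509 / [ 1275/(145×191×10³) + 1/(16×10³) ].
P = 2.509 / 0.0001085 = 23120 N.
σ = P/A = 23120/145 = 159.4 MPa.

σ ≈ 159 MPa (tensile)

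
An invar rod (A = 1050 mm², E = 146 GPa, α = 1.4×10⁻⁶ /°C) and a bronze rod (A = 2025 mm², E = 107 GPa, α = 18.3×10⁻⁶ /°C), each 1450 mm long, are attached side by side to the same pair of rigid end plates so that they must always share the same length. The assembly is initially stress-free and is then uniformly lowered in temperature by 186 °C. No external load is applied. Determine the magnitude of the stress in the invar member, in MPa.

σ ≈ 269 MPa (compressive)

Both members must finish at the same length. With the larger α, the bronze tends to over-contract; the plates restrain it, putting the bronze in tension and the invar in compression. With no external load the two internal forces are equal and opposite, magnitude P.
Compatibility of the two members (thermal + elastic change equal): (α₁ − α₂)ΔT = P·[1/(A₁E₁) + 1/(A₂E₂)].
|α₁ − α₂|·ΔT = 16.9×10⁻⁶ × 186 = 0.003143.
1/(A₁E₁) + 1/(A₂E₂) = 1/(1050×146×10³) + 1/(2025×107×10³) = 1.114×10⁻⁸ N⁻¹.
So P = 0.003143 / 1.114×10⁻⁸ = 282.2 kN.
σ_{invar} = P/A₁ = 282200/1050 = 268.8 MPa, compressive.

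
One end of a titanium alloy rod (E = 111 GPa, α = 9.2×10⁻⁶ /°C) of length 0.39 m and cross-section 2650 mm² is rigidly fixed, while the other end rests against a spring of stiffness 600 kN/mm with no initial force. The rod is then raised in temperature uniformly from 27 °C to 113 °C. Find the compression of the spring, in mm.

If the spring were absent the rod would lengthen by αΔT L = 9.2×10⁻⁶ × 86 × 390 = 0.3086 mm.
With a force P in the spring, the elastic change of the rod is PL/(AE) and that of the spring is P/k; compatibility requires their sum to equal δ_free.
So P = δ_free / [L/(AE) + 1/k] = 0.3086 / [ 390/(2650×111×10³) + 1/(600×10³) ].
P = 0.3086 / 2.993×10⁻⁶ = 103100 N.
Spring compression = P/k = 103100/(600×10³) = 0.1719 mm.

δ ≈ 0.172 mm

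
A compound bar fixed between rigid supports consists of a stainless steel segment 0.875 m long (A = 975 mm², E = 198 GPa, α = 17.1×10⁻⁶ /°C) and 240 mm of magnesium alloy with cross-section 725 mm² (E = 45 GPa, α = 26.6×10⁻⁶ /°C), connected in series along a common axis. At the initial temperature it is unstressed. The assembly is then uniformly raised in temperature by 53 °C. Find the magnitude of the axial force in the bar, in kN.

P ≈ 95.2 kN (compressive)

Free thermal expansion of the whole bar: Σ αᵢΔT Lᵢ = 17.1×10⁻⁶×53×875 + 26.6×10⁻⁶×53×240 = 1.131 mm.
The rigid supports impose zero overall length change; the single axial force P common to all segments must satisfy P Σ Lᵢ/(AᵢEᵢ) = δ_free.
The series flexibility is Σ Lᵢ/(AᵢEᵢ) = 875/(975×198×10³) + 240/(725×45×10³) = 1.189×10⁻⁵ mm/N.
Hence P = δ_free / Σ(L/AE) = 1.131/1.189×10⁻⁵ = 95.16 kN (compressive).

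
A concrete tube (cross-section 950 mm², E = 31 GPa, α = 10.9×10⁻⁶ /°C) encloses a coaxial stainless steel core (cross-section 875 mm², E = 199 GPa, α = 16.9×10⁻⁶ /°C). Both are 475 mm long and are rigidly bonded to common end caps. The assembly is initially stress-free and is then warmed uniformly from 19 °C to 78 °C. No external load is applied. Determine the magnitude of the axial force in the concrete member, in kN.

P ≈ 8.92 kN (tensile in the concrete)

Both members must finish at the same length. With the larger α, the stainless steel tends to over-expand; the plates restrain it, putting the stainless steel in compression and the concrete in tension. With no external load the two internal forces are equal and opposite, magnitude P.
Setting the final lengths equal and cancelling L: (α₁ − α₂)ΔT = P/(A₁E₁) + P/(A₂E₂).
|α₁ − α₂|·ΔT = 6×10⁻⁶ × 59 = 0.000354.
1/(A₁E₁) + 1/(A₂E₂) = 1/(950×31×10³) + 1/(875×199×10³) = 3.97×10⁻⁸ N⁻¹.
P = 0.000354 / 3.97×10⁻⁸ = 8917 N = 8.917 kN.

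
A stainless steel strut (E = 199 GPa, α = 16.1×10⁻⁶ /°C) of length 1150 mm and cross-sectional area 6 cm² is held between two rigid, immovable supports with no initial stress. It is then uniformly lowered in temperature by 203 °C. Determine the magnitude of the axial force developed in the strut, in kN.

P ≈ 390 kN (tensile)

Full restraint means ε = 0, so the stress is σ = EαΔT = 199×10³ × 16.1×10⁻⁶ × 203 = 650.4 MPa.
Axial force P = σA = 650.4 × 600 = 390200 N = 390.2 kN, tensile.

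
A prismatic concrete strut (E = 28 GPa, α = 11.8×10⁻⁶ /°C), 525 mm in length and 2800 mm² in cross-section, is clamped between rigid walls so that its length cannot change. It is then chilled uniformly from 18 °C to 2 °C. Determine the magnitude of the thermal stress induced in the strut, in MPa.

Because both ends are immovable the net strain is zero, and the suppressed thermal strain is αΔT = 11.8×10⁻⁶ × 16 = 188.8×10⁻⁶.
The stress required to suppress this strain is σ = Eε = 28×10³ × 188.8×10⁻⁶ = 5.286 MPa, tensile since the strut is trying to contract.

σ ≈ 5.29 MPa (tensile)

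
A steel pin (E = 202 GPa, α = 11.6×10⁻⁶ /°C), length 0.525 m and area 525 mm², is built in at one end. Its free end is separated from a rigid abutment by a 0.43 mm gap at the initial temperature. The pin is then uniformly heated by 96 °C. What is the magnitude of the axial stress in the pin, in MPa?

σ ≈ 59.5 MPa (compressive)

If the wall were absent the pin would grow by αΔT L = 11.6×10⁻⁶ × 96 × 525 = 0.5846 mm.
This exceeds the 0.43 mm gap, so the wall pushes back. The portion of expansion that must be recovered elastically is δ_free − gap = 0.5846 − 0.43 = 0.1546 mm.
That suppressed elongation corresponds to σ = E·Δ/L = 202×10³ × 0.1546/525 = 59.5 MPa.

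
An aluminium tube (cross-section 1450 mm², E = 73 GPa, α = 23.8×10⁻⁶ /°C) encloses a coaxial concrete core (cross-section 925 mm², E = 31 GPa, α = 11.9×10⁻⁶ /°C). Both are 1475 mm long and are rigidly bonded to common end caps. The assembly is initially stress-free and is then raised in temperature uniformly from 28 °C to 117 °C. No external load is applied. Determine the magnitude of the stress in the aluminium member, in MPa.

Equilibrium of a rigid end plate with no external load gives equal and opposite internal forces ±P in the two members. Since α_{aluminium} > α_{concrete}, heating drives the aluminium into compression and the concrete into tension.
Compatibility of the two members (thermal + elastic change equal): (α₁ − α₂)ΔT = P·[1/(A₁E₁) + 1/(A₂E₂)].
|α₁ − α₂|·ΔT = 11.9×10⁻⁶ × 89 = 0.001059.
1/(A₁E₁) + 1/(A₂E₂) = 1/(1450×73×10³) + 1/(925×31×10³) = 4.432×10⁻⁸ N⁻¹.
So P = 0.001059 / 4.432×10⁻⁸ = 23.9 kN.
σ_{aluminium} = P/A₁ = 23900/1450 = 16.48 MPa, compressive.

σ ≈ 16.5 MPa (compressive)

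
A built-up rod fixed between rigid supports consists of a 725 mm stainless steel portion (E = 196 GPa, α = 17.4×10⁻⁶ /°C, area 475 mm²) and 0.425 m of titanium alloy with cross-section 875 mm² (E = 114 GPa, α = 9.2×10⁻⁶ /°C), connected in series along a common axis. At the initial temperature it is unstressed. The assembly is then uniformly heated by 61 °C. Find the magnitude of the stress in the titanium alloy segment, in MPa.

With the walls removed the bar would change length by δ_free = Σ αᵢΔT Lᵢ = 17.4×10⁻⁶×61×725 + 9.2×10⁻⁶×61×425 = 1.008 mm.
The rigid supports impose zero overall length change; the single axial force P common to all segments must satisfy P Σ Lᵢ/(AᵢEᵢ) = δ_free.
Σ Lᵢ/(AᵢEᵢ) = 725/(475×196×10³) + 425/(875×114×10³) = 1.205×10⁻⁵ mm/N.
So P = 1.008 / 1.205×10⁻⁵ = 83.67 kN, compressive.
σ_{titanium alloy} = P / A = 83670 / 875 = 95.62 MPa.

σ ≈ 95.6 MPa (compressive)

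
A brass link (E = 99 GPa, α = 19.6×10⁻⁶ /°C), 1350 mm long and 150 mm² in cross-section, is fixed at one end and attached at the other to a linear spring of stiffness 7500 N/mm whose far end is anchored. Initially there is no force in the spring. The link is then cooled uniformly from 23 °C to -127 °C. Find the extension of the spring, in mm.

δ ≈ 2.36 mm

The unrestrained thermal change is αΔT L = 19.6×10⁻⁶ × 150 × 1350 = 3.969 mm.
With a force P in the spring, the elastic change of the link is PL/(AE) and that of the spring is P/k; compatibility requires their sum to equal δ_free.
P [ L/(AE) + 1/k ] = δ_free → P [ 1350/(150×99×10³) + 1/(7500) ] = 3.969.
P = 3.969 / 0.0002242 = 17700 N.
Spring extension = P/k = 17700/(7500) = 2.36 mm.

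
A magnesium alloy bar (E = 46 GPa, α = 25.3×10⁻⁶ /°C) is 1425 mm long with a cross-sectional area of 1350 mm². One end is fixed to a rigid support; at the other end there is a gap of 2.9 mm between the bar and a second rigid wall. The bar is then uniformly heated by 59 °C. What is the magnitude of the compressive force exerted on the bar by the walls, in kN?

P ≈ 0 kN

If the wall were absent the bar would grow by αΔT L = 25.3×10⁻⁶ × 59 × 1425 = 2.127 mm.
This is smaller than the 2.9 mm clearance, so the bar expands freely without reaching the stop — the stress is zero.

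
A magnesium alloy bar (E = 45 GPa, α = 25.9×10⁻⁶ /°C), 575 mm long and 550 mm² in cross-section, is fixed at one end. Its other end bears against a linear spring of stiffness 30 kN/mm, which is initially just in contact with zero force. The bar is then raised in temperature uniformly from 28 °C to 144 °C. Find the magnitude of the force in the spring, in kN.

If the spring were absent the bar would lengthen by αΔT L = 25.9×10⁻⁶ × 116 × 575 = 1.728 mm.
With a force P in the spring, the elastic change of the bar is PL/(AE) and that of the spring is P/k; compatibility requires their sum to equal δ_free.
P [ L/(AE) + 1/k ] = δ_free → P [ 575/(550×45×10³) + 1/(30×10³) ] = 1.728.
P = 1.728 / 5.657×10⁻⁵ = 30540 N.

P ≈ 30.5 kN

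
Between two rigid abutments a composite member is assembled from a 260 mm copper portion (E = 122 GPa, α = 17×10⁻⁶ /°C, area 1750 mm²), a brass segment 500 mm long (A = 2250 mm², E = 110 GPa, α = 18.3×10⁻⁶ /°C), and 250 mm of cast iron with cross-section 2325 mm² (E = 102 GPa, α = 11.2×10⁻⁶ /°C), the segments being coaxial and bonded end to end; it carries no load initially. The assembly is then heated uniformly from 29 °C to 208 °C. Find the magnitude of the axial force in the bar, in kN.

P ≈ 683 kN (compressive)

Free thermal expansion of the whole bar: Σ αᵢΔT Lᵢ = 17×10⁻⁶×179×260 + 18.3×10⁻⁶×179×500 + 11.2×10⁻⁶×179×250 = 2.93 mm.
Since the ends are fixed, an axial force P builds up, equal in every segment, with P · Σ Lᵢ/(AᵢEᵢ) = δ_free.
Σ Lᵢ/(AᵢEᵢ) = 260/(1750×122×10³) + 500/(2250×110×10³) + 250/(2325×102×10³) = 4.292×10⁻⁶ mm/N.
So P = 2.93 / 4.292×10⁻⁶ = 682.7 kN, compressive.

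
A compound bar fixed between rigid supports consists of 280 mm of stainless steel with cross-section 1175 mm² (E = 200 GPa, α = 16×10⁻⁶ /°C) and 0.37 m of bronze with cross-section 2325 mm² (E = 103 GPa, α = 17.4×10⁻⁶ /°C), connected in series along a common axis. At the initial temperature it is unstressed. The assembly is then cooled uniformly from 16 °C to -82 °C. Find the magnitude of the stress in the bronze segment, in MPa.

σ ≈ 168 MPa (tensile)

Free thermal contraction of the whole bar: Σ αᵢΔT Lᵢ = 16×10⁻⁶×98×280 + 17.4×10⁻⁶×98×370 = 1.07 mm.
The rigid supports impose zero overall length change; the single axial force P common to all segments must satisfy P Σ Lᵢ/(AᵢEᵢ) = δ_free.
The series flexibility is Σ Lᵢ/(AᵢEᵢ) = 280/(1175×200×10³) + 370/(2325×103×10³) = 2.737×10⁻⁶ mm/N.
So P = 1.07 / 2.737×10⁻⁶ = 391 kN, tensile.
σ_{bronze} = P / A = 391000 / 2325 = 168.2 MPa.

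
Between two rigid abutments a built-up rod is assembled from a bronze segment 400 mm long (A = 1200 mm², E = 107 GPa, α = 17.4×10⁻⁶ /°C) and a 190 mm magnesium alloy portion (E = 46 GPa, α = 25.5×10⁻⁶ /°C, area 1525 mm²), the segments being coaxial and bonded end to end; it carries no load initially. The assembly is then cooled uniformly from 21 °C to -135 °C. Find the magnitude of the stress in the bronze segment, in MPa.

σ ≈ 264 MPa (tensile)

With the walls removed the bar would change length by δ_free = Σ αᵢΔT Lᵢ = 17.4×10⁻⁶×156×400 + 25.5×10⁻⁶×156×190 = 1.842 mm.
The rigid supports impose zero overall length change; the single axial force P common to all segments must satisfy P Σ Lᵢ/(AᵢEᵢ) = δ_free.
Σ Lᵢ/(AᵢEᵢ) = 400/(1200×107×10³) + 190/(1525×46×10³) = 5.824×10⁻⁶ mm/N.
Hence P = δ_free / Σ(L/AE) = 1.842/5.824×10⁻⁶ = 316.2 kN (tensile).
σ_{bronze} = P / A = 316200 / 1200 = 263.5 MPa.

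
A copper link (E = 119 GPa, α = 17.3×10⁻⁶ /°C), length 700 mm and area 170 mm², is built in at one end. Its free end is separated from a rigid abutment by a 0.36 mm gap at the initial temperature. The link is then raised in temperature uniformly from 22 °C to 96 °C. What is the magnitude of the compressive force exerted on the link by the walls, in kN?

P ≈ 15.5 kN

Free thermal elongation = αΔT L = 17.3×10⁻⁶ × 74 × 700 = 0.8961 mm.
After closing the 0.36 mm clearance, 0.8961 − 0.36 = 0.5361 mm of expansion remains to be suppressed by the wall.
That suppressed elongation corresponds to σ = E·Δ/L = 119×10³ × 0.5361/700 = 91.14 MPa.
Force on the wall = σA = 91.14 × 170 mm² = 15.49 kN.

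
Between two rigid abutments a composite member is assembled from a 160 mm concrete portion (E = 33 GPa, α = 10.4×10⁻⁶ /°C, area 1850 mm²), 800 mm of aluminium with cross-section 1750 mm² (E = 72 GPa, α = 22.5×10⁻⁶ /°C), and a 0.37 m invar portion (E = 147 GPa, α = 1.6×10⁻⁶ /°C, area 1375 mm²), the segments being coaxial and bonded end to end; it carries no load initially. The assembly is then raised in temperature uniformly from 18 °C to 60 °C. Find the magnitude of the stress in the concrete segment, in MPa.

σ ≈ 42.6 MPa (compressive)

With the walls removed the bar would change length by δ_free = Σ αᵢΔT Lᵢ = 10.4×10⁻⁶×42×160 + 22.5×10⁻⁶×42×800 + 1.6×10⁻⁶×42×370 = 0.8508 mm.
Since the ends are fixed, an axial force P builds up, equal in every segment, with P · Σ Lᵢ/(AᵢEᵢ) = δ_free.
Σ Lᵢ/(AᵢEᵢ) = 160/(1850×33×10³) + 800/(1750×72×10³) + 370/(1375×147×10³) = 1.08×10⁻⁵ mm/N.
So P = 0.8508 / 1.08×10⁻⁵ = 78.77 kN, compressive.
σ_{concrete} = P / A = 78770 / 1850 = 42.58 MPa.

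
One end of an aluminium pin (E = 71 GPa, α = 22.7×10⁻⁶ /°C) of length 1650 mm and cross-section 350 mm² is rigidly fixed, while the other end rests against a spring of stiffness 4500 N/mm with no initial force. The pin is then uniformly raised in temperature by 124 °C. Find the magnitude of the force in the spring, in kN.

P ≈ 16.1 kN

If the spring were absent the pin would lengthen by αΔT L = 22.7×10⁻⁶ × 124 × 1650 = 4.644 mm.
Let P be the compressive force at the spring. The pin shortens elastically by PL/(AE) and the spring compresses by P/k; together these equal δ_free.
So P = δ_free / [L/(AE) + 1/k] = 4.644 / [ 1650/(350×71×10³) + 1/(4500) ].
P = 4.644 / 0.0002886 = 16090 N.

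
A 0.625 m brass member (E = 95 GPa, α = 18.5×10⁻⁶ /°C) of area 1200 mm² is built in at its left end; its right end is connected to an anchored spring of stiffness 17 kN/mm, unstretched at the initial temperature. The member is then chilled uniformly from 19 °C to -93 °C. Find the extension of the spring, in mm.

δ ≈ 1.18 mm

The unrestrained thermal change is αΔT L = 18.5×10⁻⁶ × 112 × 625 = 1.295 mm.
With a force P in the spring, the elastic change of the member is PL/(AE) and that of the spring is P/k; compatibility requires their sum to equal δ_free.
So P = δ_free / [L/(AE) + 1/k] = 1.295 / [ 625/(1200×95×10³) + 1/(17×10³) ].
P = 1.295 / 6.431×10⁻⁵ = 20140 N.
Spring extension = P/k = 20140/(17×10³) = 1.185 mm.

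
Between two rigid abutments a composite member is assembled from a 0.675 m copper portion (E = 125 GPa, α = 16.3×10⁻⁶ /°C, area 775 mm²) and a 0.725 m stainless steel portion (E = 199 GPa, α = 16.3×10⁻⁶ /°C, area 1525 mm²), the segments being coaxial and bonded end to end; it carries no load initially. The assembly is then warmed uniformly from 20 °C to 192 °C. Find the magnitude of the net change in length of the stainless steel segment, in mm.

|ΔL| ≈ 1.03 mm

Free thermal expansion of the whole bar: Σ αᵢΔT Lᵢ = 16.3×10⁻⁶×172×675 + 16.3×10⁻⁶×172×725 = 3.925 mm.
The walls prevent any net length change, so an axial force P (same in every segment) develops. Compatibility: P · Σ Lᵢ/(AᵢEᵢ) = δ_free.
The series flexibility is Σ Lᵢ/(AᵢEᵢ) = 675/(775×125×10³) + 725/(1525×199×10³) = 9.357×10⁻⁶ mm/N.
Hence P = δ_free / Σ(L/AE) = 3.925/9.357×10⁻⁶ = 419.5 kN (compressive).
For the stainless steel segment, free thermal change = 16.3×10⁻⁶×172×725 = 2.033 mm and elastic change from P = 419500×725/(1525×199×10³) = 1.002 mm; these oppose, so the net change is 1.03 mm (segment lengthens).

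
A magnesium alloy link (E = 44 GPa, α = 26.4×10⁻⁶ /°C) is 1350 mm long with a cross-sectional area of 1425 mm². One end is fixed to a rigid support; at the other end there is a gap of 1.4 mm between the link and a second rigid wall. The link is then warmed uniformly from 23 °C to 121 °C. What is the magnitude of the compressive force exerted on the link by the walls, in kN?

Free thermal elongation = αΔT L = 26.4×10⁻⁶ × 98 × 1350 = 3.493 mm.
The gap closes (δ_free > 1.4 mm) and the wall then resists a further 3.493 − 1.4 = 2.093 mm of expansion.
So σ = E(δ_free − g)/L = 44×10³ × 2.093/1350 = 68.21 MPa.
P = σA = 68.21 × 1425 = 97.2 kN.

P ≈ 97.2 kN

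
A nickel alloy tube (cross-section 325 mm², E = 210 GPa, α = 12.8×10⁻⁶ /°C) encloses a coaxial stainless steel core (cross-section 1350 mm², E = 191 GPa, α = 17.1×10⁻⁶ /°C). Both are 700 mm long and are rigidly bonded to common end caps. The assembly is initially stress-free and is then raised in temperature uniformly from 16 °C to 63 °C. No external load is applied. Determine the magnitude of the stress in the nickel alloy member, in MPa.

The stainless steel has the larger α, so on heating it would change length more than the nickel alloy if both were free. The rigid plates force a common final length, so the stainless steel is put into compression and the nickel alloy into tension, with equal and opposite forces P (no external load).
Setting the final lengths equal and cancelling L: (α₁ − α₂)ΔT = P/(A₁E₁) + P/(A₂E₂).
|α₁ − α₂|·ΔT = 4.3×10⁻⁶ × 47 = 0.0002021.
1/(A₁E₁) + 1/(A₂E₂) = 1/(325×210×10³) + 1/(1350×191×10³) = 1.853×10⁻⁸ N⁻¹.
So P = 0.0002021 / 1.853×10⁻⁸ = 10.91 kN.
σ_{nickel alloy} = P/A₁ = 10910/325 = 33.56 MPa, tensile.

σ ≈ 33.6 MPa (tensile)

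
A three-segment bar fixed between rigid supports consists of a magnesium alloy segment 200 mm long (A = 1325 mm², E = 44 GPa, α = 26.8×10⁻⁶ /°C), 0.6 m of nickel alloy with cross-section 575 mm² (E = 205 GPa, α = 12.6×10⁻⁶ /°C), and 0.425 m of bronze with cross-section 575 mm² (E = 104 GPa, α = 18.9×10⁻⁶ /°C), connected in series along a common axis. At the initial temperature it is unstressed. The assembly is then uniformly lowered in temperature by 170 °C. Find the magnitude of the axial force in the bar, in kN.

P ≈ 228 kN (tensile)

Free thermal contraction of the whole bar: Σ αᵢΔT Lᵢ = 26.8×10⁻⁶×170×200 + 12.6×10⁻⁶×170×600 + 18.9×10⁻⁶×170×425 = 3.562 mm.
The walls prevent any net length change, so an axial force P (same in every segment) develops. Compatibility: P · Σ Lᵢ/(AᵢEᵢ) = δ_free.
Σ Lᵢ/(AᵢEᵢ) = 200/(1325×44×10³) + 600/(575×205×10³) + 425/(575×104×10³) = 1.563×10⁻⁵ mm/N.
So P = 3.562 / 1.563×10⁻⁵ = 227.9 kN, tensile.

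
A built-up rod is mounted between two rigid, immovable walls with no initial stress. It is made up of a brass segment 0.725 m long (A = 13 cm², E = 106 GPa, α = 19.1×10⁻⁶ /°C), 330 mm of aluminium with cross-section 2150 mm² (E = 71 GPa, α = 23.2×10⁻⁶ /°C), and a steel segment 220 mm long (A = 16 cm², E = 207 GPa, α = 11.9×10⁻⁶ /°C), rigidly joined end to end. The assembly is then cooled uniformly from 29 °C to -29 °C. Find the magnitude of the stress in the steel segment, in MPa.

σ ≈ 108 MPa (tensile)

If the supports were absent, the total length change would be Σ αᵢΔT Lᵢ = 19.1×10⁻⁶×58×725 + 23.2×10⁻⁶×58×330 + 11.9×10⁻⁶×58×220 = 1.399 mm.
Since the ends are fixed, an axial force P builds up, equal in every segment, with P · Σ Lᵢ/(AᵢEᵢ) = δ_free.
Σ Lᵢ/(AᵢEᵢ) = 725/(1300×106×10³) + 330/(2150×71×10³) + 220/(1600×207×10³) = 8.087×10⁻⁶ mm/N.
P = 1.399 / 8.087×10⁻⁶ = 173000 N = 173 kN, tensile.
σ_{steel} = P / A = 173000 / 1600 = 108.1 MPa.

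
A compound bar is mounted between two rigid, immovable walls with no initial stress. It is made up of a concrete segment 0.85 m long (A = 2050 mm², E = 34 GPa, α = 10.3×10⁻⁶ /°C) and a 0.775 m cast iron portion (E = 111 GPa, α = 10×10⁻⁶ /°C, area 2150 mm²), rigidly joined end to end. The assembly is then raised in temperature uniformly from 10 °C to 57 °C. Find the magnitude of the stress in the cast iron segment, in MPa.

σ ≈ 23.4 MPa (compressive)

With the walls removed the bar would change length by δ_free = Σ αᵢΔT Lᵢ = 10.3×10⁻⁶×47×850 + 10×10⁻⁶×47×775 = 0.7757 mm.
The rigid supports impose zero overall length change; the single axial force P common to all segments must satisfy P Σ Lᵢ/(AᵢEᵢ) = δ_free.
Σ Lᵢ/(AᵢEᵢ) = 850/(2050×34×10³) + 775/(2150×111×10³) = 1.544×10⁻⁵ mm/N.
P = 0.7757 / 1.544×10⁻⁵ = 50230 N = 50.23 kN, compressive.
σ_{cast iron} = P / A = 50230 / 2150 = 23.36 MPa.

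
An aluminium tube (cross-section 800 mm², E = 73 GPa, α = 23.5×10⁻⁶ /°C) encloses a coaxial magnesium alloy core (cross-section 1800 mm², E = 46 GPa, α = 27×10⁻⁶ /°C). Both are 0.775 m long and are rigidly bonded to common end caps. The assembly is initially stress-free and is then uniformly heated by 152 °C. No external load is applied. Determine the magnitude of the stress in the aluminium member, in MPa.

σ ≈ 22.8 MPa (tensile)

Equilibrium of a rigid end plate with no external load gives equal and opposite internal forces ±P in the two members. Since α_{magnesium alloy} > α_{aluminium}, heating drives the magnesium alloy into compression and the aluminium into tension.
Compatibility of the two members (thermal + elastic change equal): (α₁ − α₂)ΔT = P·[1/(A₁E₁) + 1/(A₂E₂)].
|α₁ − α₂|·ΔT = 3.5×10⁻⁶ × 152 = 0.000532.
1/(A₁E₁) + 1/(A₂E₂) = 1/(800×73×10³) + 1/(1800×46×10³) = 2.92×10⁻⁸ N⁻¹.
P = 0.000532 / 2.92×10⁻⁸ = 18220 N = 18.22 kN.
σ_{aluminium} = P/A₁ = 18220/800 = 22.77 MPa, tensile.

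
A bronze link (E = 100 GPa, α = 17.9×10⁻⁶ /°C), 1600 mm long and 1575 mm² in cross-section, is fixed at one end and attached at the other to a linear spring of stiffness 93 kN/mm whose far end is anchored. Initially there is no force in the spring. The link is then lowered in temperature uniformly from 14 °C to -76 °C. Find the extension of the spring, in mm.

δ ≈ 1.33 mm

If the spring were absent the link would shorten by αΔT L = 17.9×10⁻⁶ × 90 × 1600 = 2.578 mm.
With a force P in the spring, the elastic change of the link is PL/(AE) and that of the spring is P/k; compatibility requires their sum to equal δ_free.
So P = δ_free / [L/(AE) + 1/k] = 2.578 / [ 1600/(1575×100×10³) + 1/(93×10³) ].
P = 2.578 / 2.091×10⁻⁵ = 123300 N.
Spring extension = P/k = 123300/(93×10³) = 1.325 mm.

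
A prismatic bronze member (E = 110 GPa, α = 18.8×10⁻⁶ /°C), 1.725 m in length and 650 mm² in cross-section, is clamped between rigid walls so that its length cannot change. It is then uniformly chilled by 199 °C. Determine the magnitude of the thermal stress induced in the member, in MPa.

Because both ends are immovable the net strain is zero, and the suppressed thermal strain is αΔT = 18.8×10⁻⁶ × 199 = 3741.2×10⁻⁶.
Hence σ = E·αΔT = 110×10³ × 3741.2×10⁻⁶ = 411.5 MPa, tensile.

σ ≈ 412 MPa (tensile)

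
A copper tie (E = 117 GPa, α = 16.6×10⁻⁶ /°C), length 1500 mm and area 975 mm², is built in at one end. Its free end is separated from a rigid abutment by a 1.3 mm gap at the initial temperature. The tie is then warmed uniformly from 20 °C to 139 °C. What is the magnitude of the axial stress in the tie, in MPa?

σ ≈ 130 MPa (compressive)

Unrestrained expansion: δ_free = αΔT L = 16.6×10⁻⁶ × 119 × 1500 = 2.963 mm.
After closing the 1.3 mm clearance, 2.963 − 1.3 = 1.663 mm of expansion remains to be suppressed by the wall.
That suppressed elongation corresponds to σ = E·Δ/L = 117×10³ × 1.663/1500 = 129.7 MPa.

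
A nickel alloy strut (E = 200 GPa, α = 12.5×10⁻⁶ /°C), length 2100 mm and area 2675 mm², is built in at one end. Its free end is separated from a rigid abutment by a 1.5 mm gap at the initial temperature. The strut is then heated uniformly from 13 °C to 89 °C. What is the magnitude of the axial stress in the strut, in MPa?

Free thermal elongation = αΔT L = 12.5×10⁻⁶ × 76 × 2100 = 1.995 mm.
After closing the 1.5 mm clearance, 1.995 − 1.5 = 0.495 mm of expansion remains to be suppressed by the wall.
So σ = E(δ_free − g)/L = 200×10³ × 0.495/2100 = 47.14 MPa.

σ ≈ 47.1 MPa (compressive)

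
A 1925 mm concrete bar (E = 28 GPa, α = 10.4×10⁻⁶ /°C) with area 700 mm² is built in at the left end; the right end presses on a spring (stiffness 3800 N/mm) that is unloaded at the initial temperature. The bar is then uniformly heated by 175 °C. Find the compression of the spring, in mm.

If the spring were absent the bar would lengthen by αΔT L = 10.4×10⁻⁶ × 175 × 1925 = 3.503 mm.
With a force P in the spring, the elastic change of the bar is PL/(AE) and that of the spring is P/k; compatibility requires their sum to equal δ_free.
So P = δ_free / [L/(AE) + 1/k] = 3.503 / [ 1925/(700×28×10³) + 1/(3800) ].
P = 3.503 / 0.0003614 = 9695 N.
Spring compression = P/k = 9695/(3800) = 2.551 mm.

δ ≈ 2.55 mm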